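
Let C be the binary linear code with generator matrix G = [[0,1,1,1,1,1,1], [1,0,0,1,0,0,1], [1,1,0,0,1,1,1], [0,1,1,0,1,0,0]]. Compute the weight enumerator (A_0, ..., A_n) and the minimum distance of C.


Weight distribution: A_0 = 1, A_2 = 2, A_3 = 6, A_4 = 3, A_5 = 2, A_6 = 2. Minimum distance d = 2.

Enumerate all 2^4 = 16 messages m ∈ F_2^4.
For each, compute codeword c = mG in F_2^7, then tally its weight.
  m = 0000 → c = 0000000, weight = 0.
  m = 1000 → c = 0111111, weight = 6.
  m = 0100 → c = 1001001, weight = 3.
  m = 1100 → c = 1110110, weight = 5.
  m = 0010 → c = 1100111, weight = 5.
  m = 1010 → c = 1011000, weight = 3.
  m = 0110 → c = 0101110, weight = 4.
  m = 1110 → c = 0010001, weight = 2.
  m = 0001 → c = 0110100, weight = 3.
  m = 1001 → c = 0001011, weight = 3.
  m = 0101 → c = 1111101, weight = 6.
  m = 1101 → c = 1000010, weight = 2.
  m = 0011 → c = 1010011, weight = 4.
  m = 1011 → c = 1101100, weight = 4.
  m = 0111 → c = 0011010, weight = 3.
  m = 1111 → c = 0100101, weight = 3.
Tally weights:
  weight 0: 1 codewords.
  weight 2: 2 codewords.
  weight 3: 6 codewords.
  weight 4: 3 codewords.
  weight 5: 2 codewords.
  weight 6: 2 codewords.
Minimum distance d = smallest w > 0 with A_w > 0 = 2.
Sanity: Σ A_w = 16 = 2^4 = 16 ✓.


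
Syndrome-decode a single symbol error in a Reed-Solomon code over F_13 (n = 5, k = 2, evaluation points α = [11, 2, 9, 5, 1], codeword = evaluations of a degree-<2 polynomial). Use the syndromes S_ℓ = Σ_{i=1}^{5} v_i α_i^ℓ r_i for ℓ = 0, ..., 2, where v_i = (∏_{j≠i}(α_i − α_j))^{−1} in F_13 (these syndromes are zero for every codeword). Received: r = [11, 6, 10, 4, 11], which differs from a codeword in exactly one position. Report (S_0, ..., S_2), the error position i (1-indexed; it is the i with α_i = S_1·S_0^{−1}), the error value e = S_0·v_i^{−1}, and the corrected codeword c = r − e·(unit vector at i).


S = (11, 4, 5), error at position 1, error magnitude e = 11, c = [0, 6, 10, 4, 11].

Step 1: column multipliers v_i = (∏_{j≠i}(α_i − α_j))^{−1} mod 13.
  i = 1 (α = 11): (11−2)(11−9)(11−5)(11−1) = 9·2·6·10 = 1080 ≡ 1, so v_1 = 1^{−1} = 1 (mod 13).
  i = 2 (α = 2): (2−11)(2−9)(2−5)(2−1) = (−9)·(−7)·(−3)·1 = −189 ≡ 6, so v_2 = 6^{−1} = 11 (mod 13).
  i = 3 (α = 9): (9−11)(9−2)(9−5)(9−1) = (−2)·7·4·8 = −448 ≡ 7, so v_3 = 7^{−1} = 2 (mod 13).
  i = 4 (α = 5): (5−11)(5−2)(5−9)(5−1) = (−6)·3·(−4)·4 = 288 ≡ 2, so v_4 = 2^{−1} = 7 (mod 13).
  i = 5 (α = 1): (1−11)(1−2)(1−9)(1−5) = (−10)·(−1)·(−8)·(−4) = 320 ≡ 8, so v_5 = 8^{−1} = 5 (mod 13).
  v = [1, 11, 2, 7, 5].
Step 2: syndromes of r = [11, 6, 10, 4, 11] (all sums mod 13).
  S_0 = Σ v_i r_i = 1·11 + 11·6 + 2·10 + 7·4 + 5·11 = 180 ≡ 11.
  S_1 = Σ v_i α_i r_i = 1·11·11 + 11·2·6 + 2·9·10 + 7·5·4 + 5·1·11 = 628 ≡ 4.
  α_i^2 mod 13 = [4, 4, 3, 12, 1].
  S_2 = Σ v_i α_i^2 r_i = 1·4·11 + 11·4·6 + 2·3·10 + 7·12·4 + 5·1·11 = 759 ≡ 5.
  S = (11, 4, 5) ≠ 0, so r is not a codeword (an error is present).
Step 3: locate the error. For a single error e at position i, S_ℓ = v_i·e·α_i^ℓ, so α_err = S_1/S_0.
  S_0^{−1} = 11^{−1} = 6 (mod 13), so α_err = 4·6 = 24 ≡ 11 = α_1. Error position i = 1.
  Consistency check: S_2/S_1 = 5·10 = 50 ≡ 11 = α_err ✓ (single-error assumption holds).
Step 4: error magnitude e = S_0/v_1 = S_0·∏_{j≠1}(α_1 − α_j) = 11·1 = 11 ≡ 11 (mod 13).
Step 5: correct position 1: c_1 = r_1 − e = 11 − 11 ≡ 0 (mod 13). Hence c = [0, 6, 10, 4, 11].
  Check: interpolating c through the α_i gives m(x) = 3 + 8·x (degree < 2) with m(α_i) = c_i for every i, so c is indeed a codeword.


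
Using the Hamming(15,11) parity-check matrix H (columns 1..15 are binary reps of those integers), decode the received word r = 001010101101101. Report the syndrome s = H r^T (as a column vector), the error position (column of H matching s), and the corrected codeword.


s = (1, 1, 0, 0)^T, error position = 12, corrected codeword c = 001010101100101

Compute s = H r^T mod 2 one row at a time:
  s_1 = 0 + 1 + 1 + 0 + 1 + 1 + 0 + 1 = 5 ≡ 1 (mod 2).
  s_2 = 0 + 1 + 0 + 1 + 1 + 1 + 0 + 1 = 5 ≡ 1 (mod 2).
  s_3 = 0 + 1 + 0 + 1 + 1 + 0 + 0 + 1 = 4 ≡ 0 (mod 2).
  s_4 = 0 + 1 + 1 + 1 + 1 + 0 + 1 + 1 = 6 ≡ 0 (mod 2).
s = (1, 1, 0, 0)^T — this equals column 12 of H (binary 1100), so error is at position 12.
Correct: flip bit 12 of r = 001010101101101 to get c = 001010101100101.


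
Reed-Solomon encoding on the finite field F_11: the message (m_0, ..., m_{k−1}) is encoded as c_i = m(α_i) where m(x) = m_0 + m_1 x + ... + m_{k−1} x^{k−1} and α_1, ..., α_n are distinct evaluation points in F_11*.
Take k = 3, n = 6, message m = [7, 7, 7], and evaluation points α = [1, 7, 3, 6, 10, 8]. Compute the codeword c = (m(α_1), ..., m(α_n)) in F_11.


c = [10, 3, 3, 4, 7, 5]

Message polynomial: m(x) = 7 + 7·x + 7·x^2 (mod 11).
For each evaluation point α_i, compute m(α_i) mod 11:
  α_1 = 1: Horner steps 7 → 3 → 10, so m(1) = 10.
  α_2 = 7: Horner steps 7 → 1 → 3, so m(7) = 3.
  α_3 = 3: Horner steps 7 → 6 → 3, so m(3) = 3.
  α_4 = 6: Horner steps 7 → 5 → 4, so m(6) = 4.
  α_5 = 10: Horner steps 7 → 0 → 7, so m(10) = 7.
  α_6 = 8: Horner steps 7 → 8 → 5, so m(8) = 5.
Codeword c = [10, 3, 3, 4, 7, 5] ∈ F_11^6.


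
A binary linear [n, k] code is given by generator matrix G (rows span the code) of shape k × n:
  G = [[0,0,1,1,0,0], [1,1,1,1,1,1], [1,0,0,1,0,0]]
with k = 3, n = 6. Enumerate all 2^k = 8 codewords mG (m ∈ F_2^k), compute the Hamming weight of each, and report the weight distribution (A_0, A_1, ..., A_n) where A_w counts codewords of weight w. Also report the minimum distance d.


Weight distribution: A_0 = 1, A_2 = 3, A_4 = 3, A_6 = 1. Minimum distance d = 2.

Enumerate all 2^3 = 8 messages m ∈ F_2^3.
For each, compute codeword c = mG in F_2^6, then tally its weight.
  m = 000 → c = 000000, weight = 0.
  m = 100 → c = 001100, weight = 2.
  m = 010 → c = 111111, weight = 6.
  m = 110 → c = 110011, weight = 4.
  m = 001 → c = 100100, weight = 2.
  m = 101 → c = 101000, weight = 2.
  m = 011 → c = 011011, weight = 4.
  m = 111 → c = 010111, weight = 4.
Tally weights:
  weight 0: 1 codewords.
  weight 2: 3 codewords.
  weight 4: 3 codewords.
  weight 6: 1 codewords.
Minimum distance d = smallest w > 0 with A_w > 0 = 2.
Sanity: Σ A_w = 8 = 2^3 = 8 ✓.


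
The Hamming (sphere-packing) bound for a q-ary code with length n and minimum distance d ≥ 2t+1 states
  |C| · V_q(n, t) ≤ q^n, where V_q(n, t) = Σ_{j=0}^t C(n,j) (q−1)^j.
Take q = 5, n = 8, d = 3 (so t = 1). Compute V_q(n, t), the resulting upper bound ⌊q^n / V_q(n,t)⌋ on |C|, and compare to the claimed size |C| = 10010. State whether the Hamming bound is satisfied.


V_q(n, t) = 33, q^n = 390625, Hamming bound = 11837, |C| = 10010 ≤ bound (satisfied).

Step 1: Compute V_q(n, t) = Σ_{j=0}^1 C(n, j) (q−1)^j.
  j = 0: C(8,0)·(4)^0 = 1·1 = 1.
  j = 1: C(8,1)·(4)^1 = 8·4 = 32.
  V_q(n, t) = 1 + 32 = 33.
Step 2: q^n = 5^8 = 390625.
Step 3: Hamming bound ⌊q^n / V_q(n,t)⌋ = ⌊390625/33⌋ = 11837.
Step 4: Compare |C| = 10010 to 11837: satisfied.
The claimed |C| lies below the Hamming bound.


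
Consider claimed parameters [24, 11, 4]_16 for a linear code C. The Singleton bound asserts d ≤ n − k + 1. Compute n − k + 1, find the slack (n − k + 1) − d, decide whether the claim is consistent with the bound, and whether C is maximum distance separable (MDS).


Singleton RHS = n − k + 1 = 14, slack = 10, bound satisfied, not MDS.

Singleton bound: d ≤ n − k + 1.
Here n = 24, k = 11, so n − k + 1 = 14.
Given d = 4, check d ≤ 14: YES.
Slack = (n − k + 1) − d = 10.
The code is NOT MDS (slack = 10 > 0).
Description: the claimed parameters are [24, 11, 4]_16; such a code would be non-MDS.


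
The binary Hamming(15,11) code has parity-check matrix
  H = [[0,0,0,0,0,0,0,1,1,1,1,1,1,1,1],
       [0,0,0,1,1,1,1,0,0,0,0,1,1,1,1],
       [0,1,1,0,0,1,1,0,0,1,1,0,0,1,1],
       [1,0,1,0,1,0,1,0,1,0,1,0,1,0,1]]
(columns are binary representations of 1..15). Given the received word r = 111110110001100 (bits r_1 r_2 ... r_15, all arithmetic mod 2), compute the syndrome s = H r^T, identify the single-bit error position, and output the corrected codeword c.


s = (1, 1, 1, 1)^T, error position = 15, corrected codeword c = 111110110001101

Compute s = H r^T mod 2 one row at a time:
  s_1 = 1 + 0 + 0 + 0 + 1 + 1 + 0 + 0 = 3 ≡ 1 (mod 2).
  s_2 = 1 + 1 + 0 + 1 + 1 + 1 + 0 + 0 = 5 ≡ 1 (mod 2).
  s_3 = 1 + 1 + 0 + 1 + 0 + 0 + 0 + 0 = 3 ≡ 1 (mod 2).
  s_4 = 1 + 1 + 1 + 1 + 0 + 0 + 1 + 0 = 5 ≡ 1 (mod 2).
s = (1, 1, 1, 1)^T — this equals column 15 of H (binary 1111), so error is at position 15.
Correct: flip bit 15 of r = 111110110001100 to get c = 111110110001101.


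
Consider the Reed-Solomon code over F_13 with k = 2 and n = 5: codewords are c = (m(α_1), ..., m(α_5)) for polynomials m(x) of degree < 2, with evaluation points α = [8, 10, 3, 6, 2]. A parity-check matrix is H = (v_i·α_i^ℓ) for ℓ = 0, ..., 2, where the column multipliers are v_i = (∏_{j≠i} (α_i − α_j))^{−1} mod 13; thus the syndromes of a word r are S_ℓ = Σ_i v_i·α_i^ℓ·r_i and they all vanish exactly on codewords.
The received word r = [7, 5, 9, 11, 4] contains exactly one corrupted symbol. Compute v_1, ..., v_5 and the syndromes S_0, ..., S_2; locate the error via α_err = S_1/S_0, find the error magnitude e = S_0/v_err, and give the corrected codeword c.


S = (9, 7, 4), error at position 1, error magnitude e = 12, c = [8, 5, 9, 11, 4].

Step 1: column multipliers v_i = (∏_{j≠i}(α_i − α_j))^{−1} mod 13.
  i = 1 (α = 8): (8−10)(8−3)(8−6)(8−2) = (−2)·5·2·6 = −120 ≡ 10, so v_1 = 10^{−1} = 4 (mod 13).
  i = 2 (α = 10): (10−8)(10−3)(10−6)(10−2) = 2·7·4·8 = 448 ≡ 6, so v_2 = 6^{−1} = 11 (mod 13).
  i = 3 (α = 3): (3−8)(3−10)(3−6)(3−2) = (−5)·(−7)·(−3)·1 = −105 ≡ 12, so v_3 = 12^{−1} = 12 (mod 13).
  i = 4 (α = 6): (6−8)(6−10)(6−3)(6−2) = (−2)·(−4)·3·4 = 96 ≡ 5, so v_4 = 5^{−1} = 8 (mod 13).
  i = 5 (α = 2): (2−8)(2−10)(2−3)(2−6) = (−6)·(−8)·(−1)·(−4) = 192 ≡ 10, so v_5 = 10^{−1} = 4 (mod 13).
  v = [4, 11, 12, 8, 4].
Step 2: syndromes of r = [7, 5, 9, 11, 4] (all sums mod 13).
  S_0 = Σ v_i r_i = 4·7 + 11·5 + 12·9 + 8·11 + 4·4 = 295 ≡ 9.
  S_1 = Σ v_i α_i r_i = 4·8·7 + 11·10·5 + 12·3·9 + 8·6·11 + 4·2·4 = 1658 ≡ 7.
  α_i^2 mod 13 = [12, 9, 9, 10, 4].
  S_2 = Σ v_i α_i^2 r_i = 4·12·7 + 11·9·5 + 12·9·9 + 8·10·11 + 4·4·4 = 2747 ≡ 4.
  S = (9, 7, 4) ≠ 0, so r is not a codeword (an error is present).
Step 3: locate the error. For a single error e at position i, S_ℓ = v_i·e·α_i^ℓ, so α_err = S_1/S_0.
  S_0^{−1} = 9^{−1} = 3 (mod 13), so α_err = 7·3 = 21 ≡ 8 = α_1. Error position i = 1.
  Consistency check: S_2/S_1 = 4·2 = 8 ≡ 8 = α_err ✓ (single-error assumption holds).
Step 4: error magnitude e = S_0/v_1 = S_0·∏_{j≠1}(α_1 − α_j) = 9·10 = 90 ≡ 12 (mod 13).
Step 5: correct position 1: c_1 = r_1 − e = 7 − 12 ≡ 8 (mod 13). Hence c = [8, 5, 9, 11, 4].
  Check: interpolating c through the α_i gives m(x) = 7 + 5·x (degree < 2) with m(α_i) = c_i for every i, so c is indeed a codeword.


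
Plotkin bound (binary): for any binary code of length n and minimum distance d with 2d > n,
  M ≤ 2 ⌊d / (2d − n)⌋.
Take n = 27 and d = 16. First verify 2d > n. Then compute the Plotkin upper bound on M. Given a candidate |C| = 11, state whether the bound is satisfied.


Plotkin bound M ≤ 6; given |C| = 11 > bound (violated).

Check applicability: 2d = 32, n = 27.
2d − n = 5 > 0, so Plotkin applies.
Compute d/(2d−n) = 16/5 ≈ 3.2000.
⌊d/(2d−n)⌋ = 3.
Plotkin bound: M ≤ 2·3 = 6.
Given |C| = 11, check: VIOLATED.
This |C| is above the Plotkin bound, so no binary code with n = 27, d = 16 and 11 codewords exists.


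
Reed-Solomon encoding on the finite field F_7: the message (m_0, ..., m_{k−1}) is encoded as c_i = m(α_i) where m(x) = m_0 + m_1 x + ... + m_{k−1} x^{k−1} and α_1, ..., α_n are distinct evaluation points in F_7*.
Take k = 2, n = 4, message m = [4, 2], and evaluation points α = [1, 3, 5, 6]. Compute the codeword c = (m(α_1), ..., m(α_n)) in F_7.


c = [6, 3, 0, 2]

Message polynomial: m(x) = 4 + 2·x (mod 7).
For each evaluation point α_i, compute m(α_i) mod 7:
  α_1 = 1: Horner steps 2 → 6, so m(1) = 6.
  α_2 = 3: Horner steps 2 → 3, so m(3) = 3.
  α_3 = 5: Horner steps 2 → 0, so m(5) = 0.
  α_4 = 6: Horner steps 2 → 2, so m(6) = 2.
Codeword c = [6, 3, 0, 2] ∈ F_7^4.


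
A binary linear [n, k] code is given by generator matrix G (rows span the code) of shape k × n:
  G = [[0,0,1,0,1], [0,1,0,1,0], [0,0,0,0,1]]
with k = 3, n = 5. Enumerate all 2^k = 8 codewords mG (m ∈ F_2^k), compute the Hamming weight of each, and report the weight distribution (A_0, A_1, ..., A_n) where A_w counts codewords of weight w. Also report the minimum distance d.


Weight distribution: A_0 = 1, A_1 = 2, A_2 = 2, A_3 = 2, A_4 = 1. Minimum distance d = 1.

Enumerate all 2^3 = 8 messages m ∈ F_2^3.
For each, compute codeword c = mG in F_2^5, then tally its weight.
  m = 000 → c = 00000, weight = 0.
  m = 100 → c = 00101, weight = 2.
  m = 010 → c = 01010, weight = 2.
  m = 110 → c = 01111, weight = 4.
  m = 001 → c = 00001, weight = 1.
  m = 101 → c = 00100, weight = 1.
  m = 011 → c = 01011, weight = 3.
  m = 111 → c = 01110, weight = 3.
Tally weights:
  weight 0: 1 codewords.
  weight 1: 2 codewords.
  weight 2: 2 codewords.
  weight 3: 2 codewords.
  weight 4: 1 codewords.
Minimum distance d = smallest w > 0 with A_w > 0 = 1.
Sanity: Σ A_w = 8 = 2^3 = 8 ✓.


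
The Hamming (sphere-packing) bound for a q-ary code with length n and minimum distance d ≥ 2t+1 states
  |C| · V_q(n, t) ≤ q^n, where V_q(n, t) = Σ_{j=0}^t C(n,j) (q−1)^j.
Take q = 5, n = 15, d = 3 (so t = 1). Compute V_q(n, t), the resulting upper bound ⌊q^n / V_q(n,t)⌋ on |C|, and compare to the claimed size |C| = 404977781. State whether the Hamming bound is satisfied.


V_q(n, t) = 61, q^n = 30517578125, Hamming bound = 500288165, |C| = 404977781 ≤ bound (satisfied).

Step 1: Compute V_q(n, t) = Σ_{j=0}^1 C(n, j) (q−1)^j.
  j = 0: C(15,0)·(4)^0 = 1·1 = 1.
  j = 1: C(15,1)·(4)^1 = 15·4 = 60.
  V_q(n, t) = 1 + 60 = 61.
Step 2: q^n = 5^15 = 30517578125.
Step 3: Hamming bound ⌊q^n / V_q(n,t)⌋ = ⌊30517578125/61⌋ = 500288165.
Step 4: Compare |C| = 404977781 to 500288165: satisfied.
The claimed |C| lies below the Hamming bound.


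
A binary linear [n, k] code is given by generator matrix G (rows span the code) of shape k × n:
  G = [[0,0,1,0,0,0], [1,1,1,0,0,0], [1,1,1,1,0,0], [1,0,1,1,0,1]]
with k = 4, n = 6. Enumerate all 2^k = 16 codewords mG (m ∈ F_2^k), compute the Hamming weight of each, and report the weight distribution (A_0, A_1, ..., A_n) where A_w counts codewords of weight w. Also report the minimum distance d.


Weight distribution: A_0 = 1, A_1 = 2, A_2 = 4, A_3 = 6, A_4 = 3. Minimum distance d = 1.

Enumerate all 2^4 = 16 messages m ∈ F_2^4.
For each, compute codeword c = mG in F_2^6, then tally its weight.
  m = 0000 → c = 000000, weight = 0.
  m = 1000 → c = 001000, weight = 1.
  m = 0100 → c = 111000, weight = 3.
  m = 1100 → c = 110000, weight = 2.
  m = 0010 → c = 111100, weight = 4.
  m = 1010 → c = 110100, weight = 3.
  m = 0110 → c = 000100, weight = 1.
  m = 1110 → c = 001100, weight = 2.
  m = 0001 → c = 101101, weight = 4.
  m = 1001 → c = 100101, weight = 3.
  m = 0101 → c = 010101, weight = 3.
  m = 1101 → c = 011101, weight = 4.
  m = 0011 → c = 010001, weight = 2.
  m = 1011 → c = 011001, weight = 3.
  m = 0111 → c = 101001, weight = 3.
  m = 1111 → c = 100001, weight = 2.
Tally weights:
  weight 0: 1 codewords.
  weight 1: 2 codewords.
  weight 2: 4 codewords.
  weight 3: 6 codewords.
  weight 4: 3 codewords.
Minimum distance d = smallest w > 0 with A_w > 0 = 1.
Sanity: Σ A_w = 16 = 2^4 = 16 ✓.


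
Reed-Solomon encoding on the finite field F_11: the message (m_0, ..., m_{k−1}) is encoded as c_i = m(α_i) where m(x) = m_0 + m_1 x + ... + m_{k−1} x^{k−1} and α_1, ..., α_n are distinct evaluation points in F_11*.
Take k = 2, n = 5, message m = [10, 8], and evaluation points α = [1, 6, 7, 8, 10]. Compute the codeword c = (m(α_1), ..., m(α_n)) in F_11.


c = [7, 3, 0, 8, 2]

Message polynomial: m(x) = 10 + 8·x (mod 11).
For each evaluation point α_i, compute m(α_i) mod 11:
  α_1 = 1: Horner steps 8 → 7, so m(1) = 7.
  α_2 = 6: Horner steps 8 → 3, so m(6) = 3.
  α_3 = 7: Horner steps 8 → 0, so m(7) = 0.
  α_4 = 8: Horner steps 8 → 8, so m(8) = 8.
  α_5 = 10: Horner steps 8 → 2, so m(10) = 2.
Codeword c = [7, 3, 0, 8, 2] ∈ F_11^5.


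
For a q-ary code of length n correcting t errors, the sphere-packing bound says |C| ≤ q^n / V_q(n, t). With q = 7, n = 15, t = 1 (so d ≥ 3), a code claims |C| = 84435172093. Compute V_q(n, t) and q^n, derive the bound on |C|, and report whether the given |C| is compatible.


V_q(n, t) = 91, q^n = 4747561509943, Hamming bound = 52171005603, |C| = 84435172093 > bound (violated).

Step 1: Compute V_q(n, t) = Σ_{j=0}^1 C(n, j) (q−1)^j.
  j = 0: C(15,0)·(6)^0 = 1·1 = 1.
  j = 1: C(15,1)·(6)^1 = 15·6 = 90.
  V_q(n, t) = 1 + 90 = 91.
Step 2: q^n = 7^15 = 4747561509943.
Step 3: Hamming bound ⌊q^n / V_q(n,t)⌋ = ⌊4747561509943/91⌋ = 52171005603.
Step 4: Compare |C| = 84435172093 to 52171005603: violated.
The claimed |C| lies above the Hamming bound, so no 7-ary code of length 15 with d ≥ 3 can have 84435172093 codewords.


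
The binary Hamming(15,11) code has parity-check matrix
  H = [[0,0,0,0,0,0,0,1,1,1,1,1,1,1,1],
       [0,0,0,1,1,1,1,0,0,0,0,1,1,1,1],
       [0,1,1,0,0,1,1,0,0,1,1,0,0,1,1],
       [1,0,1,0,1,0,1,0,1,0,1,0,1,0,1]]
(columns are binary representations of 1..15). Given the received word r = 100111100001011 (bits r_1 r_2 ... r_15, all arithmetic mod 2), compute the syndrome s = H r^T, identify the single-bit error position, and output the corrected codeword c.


s = (1, 1, 0, 0)^T, error position = 12, corrected codeword c = 100111100000011

Compute s = H r^T mod 2 one row at a time:
  s_1 = 0 + 0 + 0 + 0 + 1 + 0 + 1 + 1 = 3 ≡ 1 (mod 2).
  s_2 = 1 + 1 + 1 + 1 + 1 + 0 + 1 + 1 = 7 ≡ 1 (mod 2).
  s_3 = 0 + 0 + 1 + 1 + 0 + 0 + 1 + 1 = 4 ≡ 0 (mod 2).
  s_4 = 1 + 0 + 1 + 1 + 0 + 0 + 0 + 1 = 4 ≡ 0 (mod 2).
s = (1, 1, 0, 0)^T — this equals column 12 of H (binary 1100), so error is at position 12.
Correct: flip bit 12 of r = 100111100001011 to get c = 100111100000011.


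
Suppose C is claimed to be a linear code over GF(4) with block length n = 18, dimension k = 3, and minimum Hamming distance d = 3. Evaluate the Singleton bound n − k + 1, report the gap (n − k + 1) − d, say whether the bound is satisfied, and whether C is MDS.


Singleton RHS = n − k + 1 = 16, slack = 13, bound satisfied, not MDS.

Singleton bound: d ≤ n − k + 1.
Here n = 18, k = 3, so n − k + 1 = 16.
Given d = 3, check d ≤ 16: YES.
Slack = (n − k + 1) − d = 13.
The code is NOT MDS (slack = 13 > 0).
Description: the claimed parameters are [18, 3, 3]_4; such a code would be non-MDS.


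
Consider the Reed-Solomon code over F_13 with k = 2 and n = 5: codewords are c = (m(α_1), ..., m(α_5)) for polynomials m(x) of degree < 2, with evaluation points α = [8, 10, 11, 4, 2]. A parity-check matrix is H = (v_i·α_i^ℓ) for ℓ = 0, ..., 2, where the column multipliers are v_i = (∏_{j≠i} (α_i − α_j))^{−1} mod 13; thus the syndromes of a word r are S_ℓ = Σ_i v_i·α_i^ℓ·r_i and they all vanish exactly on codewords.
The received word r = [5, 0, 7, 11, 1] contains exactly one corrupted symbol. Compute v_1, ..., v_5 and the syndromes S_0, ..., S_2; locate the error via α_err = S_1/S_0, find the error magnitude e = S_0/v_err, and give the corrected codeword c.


S = (3, 4, 1), error at position 2, error magnitude e = 11, c = [5, 2, 7, 11, 1].

Step 1: column multipliers v_i = (∏_{j≠i}(α_i − α_j))^{−1} mod 13.
  i = 1 (α = 8): (8−10)(8−11)(8−4)(8−2) = (−2)·(−3)·4·6 = 144 ≡ 1, so v_1 = 1^{−1} = 1 (mod 13).
  i = 2 (α = 10): (10−8)(10−11)(10−4)(10−2) = 2·(−1)·6·8 = −96 ≡ 8, so v_2 = 8^{−1} = 5 (mod 13).
  i = 3 (α = 11): (11−8)(11−10)(11−4)(11−2) = 3·1·7·9 = 189 ≡ 7, so v_3 = 7^{−1} = 2 (mod 13).
  i = 4 (α = 4): (4−8)(4−10)(4−11)(4−2) = (−4)·(−6)·(−7)·2 = −336 ≡ 2, so v_4 = 2^{−1} = 7 (mod 13).
  i = 5 (α = 2): (2−8)(2−10)(2−11)(2−4) = (−6)·(−8)·(−9)·(−2) = 864 ≡ 6, so v_5 = 6^{−1} = 11 (mod 13).
  v = [1, 5, 2, 7, 11].
Step 2: syndromes of r = [5, 0, 7, 11, 1] (all sums mod 13).
  S_0 = Σ v_i r_i = 1·5 + 5·0 + 2·7 + 7·11 + 11·1 = 107 ≡ 3.
  S_1 = Σ v_i α_i r_i = 1·8·5 + 5·10·0 + 2·11·7 + 7·4·11 + 11·2·1 = 524 ≡ 4.
  α_i^2 mod 13 = [12, 9, 4, 3, 4].
  S_2 = Σ v_i α_i^2 r_i = 1·12·5 + 5·9·0 + 2·4·7 + 7·3·11 + 11·4·1 = 391 ≡ 1.
  S = (3, 4, 1) ≠ 0, so r is not a codeword (an error is present).
Step 3: locate the error. For a single error e at position i, S_ℓ = v_i·e·α_i^ℓ, so α_err = S_1/S_0.
  S_0^{−1} = 3^{−1} = 9 (mod 13), so α_err = 4·9 = 36 ≡ 10 = α_2. Error position i = 2.
  Consistency check: S_2/S_1 = 1·10 = 10 ≡ 10 = α_err ✓ (single-error assumption holds).
Step 4: error magnitude e = S_0/v_2 = S_0·∏_{j≠2}(α_2 − α_j) = 3·8 = 24 ≡ 11 (mod 13).
Step 5: correct position 2: c_2 = r_2 − e = 0 − 11 ≡ 2 (mod 13). Hence c = [5, 2, 7, 11, 1].
  Check: interpolating c through the α_i gives m(x) = 4 + 5·x (degree < 2) with m(α_i) = c_i for every i, so c is indeed a codeword.


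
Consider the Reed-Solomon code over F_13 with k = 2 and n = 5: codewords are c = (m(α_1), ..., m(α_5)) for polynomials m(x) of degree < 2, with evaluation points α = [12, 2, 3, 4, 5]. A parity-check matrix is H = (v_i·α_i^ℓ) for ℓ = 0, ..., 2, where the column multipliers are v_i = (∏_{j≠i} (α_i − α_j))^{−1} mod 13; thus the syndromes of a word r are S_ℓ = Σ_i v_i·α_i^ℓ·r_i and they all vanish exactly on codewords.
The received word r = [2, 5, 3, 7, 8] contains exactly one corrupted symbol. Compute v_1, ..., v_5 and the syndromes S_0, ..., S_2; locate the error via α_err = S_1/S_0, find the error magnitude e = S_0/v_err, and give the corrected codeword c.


S = (11, 7, 8), error at position 3, error magnitude e = 10, c = [2, 5, 6, 7, 8].

Step 1: column multipliers v_i = (∏_{j≠i}(α_i − α_j))^{−1} mod 13.
  i = 1 (α = 12): (12−2)(12−3)(12−4)(12−5) = 10·9·8·7 = 5040 ≡ 9, so v_1 = 9^{−1} = 3 (mod 13).
  i = 2 (α = 2): (2−12)(2−3)(2−4)(2−5) = (−10)·(−1)·(−2)·(−3) = 60 ≡ 8, so v_2 = 8^{−1} = 5 (mod 13).
  i = 3 (α = 3): (3−12)(3−2)(3−4)(3−5) = (−9)·1·(−1)·(−2) = −18 ≡ 8, so v_3 = 8^{−1} = 5 (mod 13).
  i = 4 (α = 4): (4−12)(4−2)(4−3)(4−5) = (−8)·2·1·(−1) = 16 ≡ 3, so v_4 = 3^{−1} = 9 (mod 13).
  i = 5 (α = 5): (5−12)(5−2)(5−3)(5−4) = (−7)·3·2·1 = −42 ≡ 10, so v_5 = 10^{−1} = 4 (mod 13).
  v = [3, 5, 5, 9, 4].
Step 2: syndromes of r = [2, 5, 3, 7, 8] (all sums mod 13).
  S_0 = Σ v_i r_i = 3·2 + 5·5 + 5·3 + 9·7 + 4·8 = 141 ≡ 11.
  S_1 = Σ v_i α_i r_i = 3·12·2 + 5·2·5 + 5·3·3 + 9·4·7 + 4·5·8 = 579 ≡ 7.
  α_i^2 mod 13 = [1, 4, 9, 3, 12].
  S_2 = Σ v_i α_i^2 r_i = 3·1·2 + 5·4·5 + 5·9·3 + 9·3·7 + 4·12·8 = 814 ≡ 8.
  S = (11, 7, 8) ≠ 0, so r is not a codeword (an error is present).
Step 3: locate the error. For a single error e at position i, S_ℓ = v_i·e·α_i^ℓ, so α_err = S_1/S_0.
  S_0^{−1} = 11^{−1} = 6 (mod 13), so α_err = 7·6 = 42 ≡ 3 = α_3. Error position i = 3.
  Consistency check: S_2/S_1 = 8·2 = 16 ≡ 3 = α_err ✓ (single-error assumption holds).
Step 4: error magnitude e = S_0/v_3 = S_0·∏_{j≠3}(α_3 − α_j) = 11·8 = 88 ≡ 10 (mod 13).
Step 5: correct position 3: c_3 = r_3 − e = 3 − 10 ≡ 6 (mod 13). Hence c = [2, 5, 6, 7, 8].
  Check: interpolating c through the α_i gives m(x) = 3 + 1·x (degree < 2) with m(α_i) = c_i for every i, so c is indeed a codeword.


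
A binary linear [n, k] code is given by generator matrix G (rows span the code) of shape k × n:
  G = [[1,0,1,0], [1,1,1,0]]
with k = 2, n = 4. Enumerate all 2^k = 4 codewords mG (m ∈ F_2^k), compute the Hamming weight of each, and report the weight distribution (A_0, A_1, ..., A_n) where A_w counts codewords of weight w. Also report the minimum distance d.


Weight distribution: A_0 = 1, A_1 = 1, A_2 = 1, A_3 = 1. Minimum distance d = 1.

Enumerate all 2^2 = 4 messages m ∈ F_2^2.
For each, compute codeword c = mG in F_2^4, then tally its weight.
  m = 00 → c = 0000, weight = 0.
  m = 10 → c = 1010, weight = 2.
  m = 01 → c = 1110, weight = 3.
  m = 11 → c = 0100, weight = 1.
Tally weights:
  weight 0: 1 codewords.
  weight 1: 1 codewords.
  weight 2: 1 codewords.
  weight 3: 1 codewords.
Minimum distance d = smallest w > 0 with A_w > 0 = 1.
Sanity: Σ A_w = 4 = 2^2 = 4 ✓.


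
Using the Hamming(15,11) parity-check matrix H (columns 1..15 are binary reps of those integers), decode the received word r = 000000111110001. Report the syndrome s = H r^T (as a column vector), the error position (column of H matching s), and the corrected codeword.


s = (1, 0, 0, 0)^T, error position = 8, corrected codeword c = 000000101110001

Compute s = H r^T mod 2 one row at a time:
  s_1 = 1 + 1 + 1 + 1 + 0 + 0 + 0 + 1 = 5 ≡ 1 (mod 2).
  s_2 = 0 + 0 + 0 + 1 + 0 + 0 + 0 + 1 = 2 ≡ 0 (mod 2).
  s_3 = 0 + 0 + 0 + 1 + 1 + 1 + 0 + 1 = 4 ≡ 0 (mod 2).
  s_4 = 0 + 0 + 0 + 1 + 1 + 1 + 0 + 1 = 4 ≡ 0 (mod 2).
s = (1, 0, 0, 0)^T — this equals column 8 of H (binary 1000), so error is at position 8.
Correct: flip bit 8 of r = 000000111110001 to get c = 000000101110001.


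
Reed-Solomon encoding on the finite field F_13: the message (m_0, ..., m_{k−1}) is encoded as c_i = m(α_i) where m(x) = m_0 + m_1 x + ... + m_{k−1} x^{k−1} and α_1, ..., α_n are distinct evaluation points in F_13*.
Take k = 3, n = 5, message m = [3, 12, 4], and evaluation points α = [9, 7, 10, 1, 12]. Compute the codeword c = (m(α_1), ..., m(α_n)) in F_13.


c = [6, 10, 3, 6, 8]

Message polynomial: m(x) = 3 + 12·x + 4·x^2 (mod 13).
For each evaluation point α_i, compute m(α_i) mod 13:
  α_1 = 9: Horner steps 4 → 9 → 6, so m(9) = 6.
  α_2 = 7: Horner steps 4 → 1 → 10, so m(7) = 10.
  α_3 = 10: Horner steps 4 → 0 → 3, so m(10) = 3.
  α_4 = 1: Horner steps 4 → 3 → 6, so m(1) = 6.
  α_5 = 12: Horner steps 4 → 8 → 8, so m(12) = 8.
Codeword c = [6, 10, 3, 6, 8] ∈ F_13^5.


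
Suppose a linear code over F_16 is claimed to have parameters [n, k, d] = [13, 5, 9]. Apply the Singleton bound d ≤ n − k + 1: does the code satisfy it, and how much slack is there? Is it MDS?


Singleton RHS = n − k + 1 = 9, slack = 0, bound satisfied, MDS.

Singleton bound: d ≤ n − k + 1.
Here n = 13, k = 5, so n − k + 1 = 9.
Given d = 9, check d ≤ 9: YES.
Slack = (n − k + 1) − d = 0.
The code is MDS (slack = 0).
Description: the claimed parameters are [13, 5, 9]_16; such a code would be MDS (meets Singleton bound).


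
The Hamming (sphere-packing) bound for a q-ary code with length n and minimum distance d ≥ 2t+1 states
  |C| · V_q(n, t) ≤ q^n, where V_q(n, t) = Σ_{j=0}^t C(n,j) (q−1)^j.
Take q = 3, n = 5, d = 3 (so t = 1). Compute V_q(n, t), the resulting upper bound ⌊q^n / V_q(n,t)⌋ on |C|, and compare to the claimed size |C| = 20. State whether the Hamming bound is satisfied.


V_q(n, t) = 11, q^n = 243, Hamming bound = 22, |C| = 20 ≤ bound (satisfied).

Step 1: Compute V_q(n, t) = Σ_{j=0}^1 C(n, j) (q−1)^j.
  j = 0: C(5,0)·(2)^0 = 1·1 = 1.
  j = 1: C(5,1)·(2)^1 = 5·2 = 10.
  V_q(n, t) = 1 + 10 = 11.
Step 2: q^n = 3^5 = 243.
Step 3: Hamming bound ⌊q^n / V_q(n,t)⌋ = ⌊243/11⌋ = 22.
Step 4: Compare |C| = 20 to 22: satisfied.
The claimed |C| lies below the Hamming bound.


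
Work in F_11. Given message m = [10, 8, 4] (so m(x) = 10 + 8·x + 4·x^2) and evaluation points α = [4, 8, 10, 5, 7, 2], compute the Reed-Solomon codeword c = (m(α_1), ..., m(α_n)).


c = [7, 0, 6, 7, 9, 9]

Message polynomial: m(x) = 10 + 8·x + 4·x^2 (mod 11).
For each evaluation point α_i, compute m(α_i) mod 11:
  α_1 = 4: Horner steps 4 → 2 → 7, so m(4) = 7.
  α_2 = 8: Horner steps 4 → 7 → 0, so m(8) = 0.
  α_3 = 10: Horner steps 4 → 4 → 6, so m(10) = 6.
  α_4 = 5: Horner steps 4 → 6 → 7, so m(5) = 7.
  α_5 = 7: Horner steps 4 → 3 → 9, so m(7) = 9.
  α_6 = 2: Horner steps 4 → 5 → 9, so m(2) = 9.
Codeword c = [7, 0, 6, 7, 9, 9] ∈ F_11^6.


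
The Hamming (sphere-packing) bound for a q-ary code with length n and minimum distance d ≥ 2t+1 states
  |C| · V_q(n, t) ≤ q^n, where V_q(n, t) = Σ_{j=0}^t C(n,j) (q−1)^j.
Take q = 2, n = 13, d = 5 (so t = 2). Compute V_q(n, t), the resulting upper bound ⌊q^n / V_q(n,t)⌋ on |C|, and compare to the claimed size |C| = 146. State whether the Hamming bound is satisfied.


V_q(n, t) = 92, q^n = 8192, Hamming bound = 89, |C| = 146 > bound (violated).

Step 1: Compute V_q(n, t) = Σ_{j=0}^2 C(n, j) (q−1)^j.
  j = 0: C(13,0)·(1)^0 = 1·1 = 1.
  j = 1: C(13,1)·(1)^1 = 13·1 = 13.
  j = 2: C(13,2)·(1)^2 = 78·1 = 78.
  V_q(n, t) = 1 + 13 + 78 = 92.
Step 2: q^n = 2^13 = 8192.
Step 3: Hamming bound ⌊q^n / V_q(n,t)⌋ = ⌊8192/92⌋ = 89.
Step 4: Compare |C| = 146 to 89: violated.
The claimed |C| lies above the Hamming bound, so no 2-ary code of length 13 with d ≥ 5 can have 146 codewords.


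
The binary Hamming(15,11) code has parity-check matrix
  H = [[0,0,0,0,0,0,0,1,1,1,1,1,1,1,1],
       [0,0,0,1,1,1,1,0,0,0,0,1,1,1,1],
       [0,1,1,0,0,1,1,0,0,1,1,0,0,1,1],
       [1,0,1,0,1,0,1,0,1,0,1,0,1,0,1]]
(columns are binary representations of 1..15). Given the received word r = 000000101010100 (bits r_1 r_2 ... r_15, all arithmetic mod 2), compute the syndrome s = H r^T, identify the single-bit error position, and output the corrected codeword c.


s = (1, 0, 0, 0)^T, error position = 8, corrected codeword c = 000000111010100

Compute s = H r^T mod 2 one row at a time:
  s_1 = 0 + 1 + 0 + 1 + 0 + 1 + 0 + 0 = 3 ≡ 1 (mod 2).
  s_2 = 0 + 0 + 0 + 1 + 0 + 1 + 0 + 0 = 2 ≡ 0 (mod 2).
  s_3 = 0 + 0 + 0 + 1 + 0 + 1 + 0 + 0 = 2 ≡ 0 (mod 2).
  s_4 = 0 + 0 + 0 + 1 + 1 + 1 + 1 + 0 = 4 ≡ 0 (mod 2).
s = (1, 0, 0, 0)^T — this equals column 8 of H (binary 1000), so error is at position 8.
Correct: flip bit 8 of r = 000000101010100 to get c = 000000111010100.


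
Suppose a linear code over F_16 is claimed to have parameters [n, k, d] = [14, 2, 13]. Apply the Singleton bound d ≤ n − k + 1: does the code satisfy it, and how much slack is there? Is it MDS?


Singleton RHS = n − k + 1 = 13, slack = 0, bound satisfied, MDS.

Singleton bound: d ≤ n − k + 1.
Here n = 14, k = 2, so n − k + 1 = 13.
Given d = 13, check d ≤ 13: YES.
Slack = (n − k + 1) − d = 0.
The code is MDS (slack = 0).
Description: the claimed parameters are [14, 2, 13]_16; such a code would be MDS (meets Singleton bound).


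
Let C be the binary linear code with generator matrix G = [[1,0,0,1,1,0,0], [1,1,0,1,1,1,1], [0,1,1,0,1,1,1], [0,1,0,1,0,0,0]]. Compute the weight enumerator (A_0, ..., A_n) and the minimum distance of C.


Weight distribution: A_0 = 1, A_2 = 2, A_3 = 6, A_4 = 3, A_5 = 2, A_6 = 2. Minimum distance d = 2.

Enumerate all 2^4 = 16 messages m ∈ F_2^4.
For each, compute codeword c = mG in F_2^7, then tally its weight.
  m = 0000 → c = 0000000, weight = 0.
  m = 1000 → c = 1001100, weight = 3.
  m = 0100 → c = 1101111, weight = 6.
  m = 1100 → c = 0100011, weight = 3.
  m = 0010 → c = 0110111, weight = 5.
  m = 1010 → c = 1111011, weight = 6.
  m = 0110 → c = 1011000, weight = 3.
  m = 1110 → c = 0010100, weight = 2.
  m = 0001 → c = 0101000, weight = 2.
  m = 1001 → c = 1100100, weight = 3.
  m = 0101 → c = 1000111, weight = 4.
  m = 1101 → c = 0001011, weight = 3.
  m = 0011 → c = 0011111, weight = 5.
  m = 1011 → c = 1010011, weight = 4.
  m = 0111 → c = 1110000, weight = 3.
  m = 1111 → c = 0111100, weight = 4.
Tally weights:
  weight 0: 1 codewords.
  weight 2: 2 codewords.
  weight 3: 6 codewords.
  weight 4: 3 codewords.
  weight 5: 2 codewords.
  weight 6: 2 codewords.
Minimum distance d = smallest w > 0 with A_w > 0 = 2.
Sanity: Σ A_w = 16 = 2^4 = 16 ✓.


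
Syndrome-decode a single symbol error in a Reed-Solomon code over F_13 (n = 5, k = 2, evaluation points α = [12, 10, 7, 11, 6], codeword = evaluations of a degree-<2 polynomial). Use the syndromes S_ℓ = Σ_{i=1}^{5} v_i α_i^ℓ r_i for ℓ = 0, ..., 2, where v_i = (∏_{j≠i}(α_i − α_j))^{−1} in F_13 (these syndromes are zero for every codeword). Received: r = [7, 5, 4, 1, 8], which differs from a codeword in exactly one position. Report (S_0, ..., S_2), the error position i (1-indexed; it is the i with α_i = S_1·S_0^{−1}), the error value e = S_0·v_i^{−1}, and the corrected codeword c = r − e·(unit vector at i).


S = (11, 2, 11), error at position 1, error magnitude e = 10, c = [10, 5, 4, 1, 8].

Step 1: column multipliers v_i = (∏_{j≠i}(α_i − α_j))^{−1} mod 13.
  i = 1 (α = 12): (12−10)(12−7)(12−11)(12−6) = 2·5·1·6 = 60 ≡ 8, so v_1 = 8^{−1} = 5 (mod 13).
  i = 2 (α = 10): (10−12)(10−7)(10−11)(10−6) = (−2)·3·(−1)·4 = 24 ≡ 11, so v_2 = 11^{−1} = 6 (mod 13).
  i = 3 (α = 7): (7−12)(7−10)(7−11)(7−6) = (−5)·(−3)·(−4)·1 = −60 ≡ 5, so v_3 = 5^{−1} = 8 (mod 13).
  i = 4 (α = 11): (11−12)(11−10)(11−7)(11−6) = (−1)·1·4·5 = −20 ≡ 6, so v_4 = 6^{−1} = 11 (mod 13).
  i = 5 (α = 6): (6−12)(6−10)(6−7)(6−11) = (−6)·(−4)·(−1)·(−5) = 120 ≡ 3, so v_5 = 3^{−1} = 9 (mod 13).
  v = [5, 6, 8, 11, 9].
Step 2: syndromes of r = [7, 5, 4, 1, 8] (all sums mod 13).
  S_0 = Σ v_i r_i = 5·7 + 6·5 + 8·4 + 11·1 + 9·8 = 180 ≡ 11.
  S_1 = Σ v_i α_i r_i = 5·12·7 + 6·10·5 + 8·7·4 + 11·11·1 + 9·6·8 = 1497 ≡ 2.
  α_i^2 mod 13 = [1, 9, 10, 4, 10].
  S_2 = Σ v_i α_i^2 r_i = 5·1·7 + 6·9·5 + 8·10·4 + 11·4·1 + 9·10·8 = 1389 ≡ 11.
  S = (11, 2, 11) ≠ 0, so r is not a codeword (an error is present).
Step 3: locate the error. For a single error e at position i, S_ℓ = v_i·e·α_i^ℓ, so α_err = S_1/S_0.
  S_0^{−1} = 11^{−1} = 6 (mod 13), so α_err = 2·6 = 12 ≡ 12 = α_1. Error position i = 1.
  Consistency check: S_2/S_1 = 11·7 = 77 ≡ 12 = α_err ✓ (single-error assumption holds).
Step 4: error magnitude e = S_0/v_1 = S_0·∏_{j≠1}(α_1 − α_j) = 11·8 = 88 ≡ 10 (mod 13).
Step 5: correct position 1: c_1 = r_1 − e = 7 − 10 ≡ 10 (mod 13). Hence c = [10, 5, 4, 1, 8].
  Check: interpolating c through the α_i gives m(x) = 6 + 9·x (degree < 2) with m(α_i) = c_i for every i, so c is indeed a codeword.


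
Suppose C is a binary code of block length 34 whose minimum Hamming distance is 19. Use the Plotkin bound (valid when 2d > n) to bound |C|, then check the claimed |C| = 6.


Plotkin bound M ≤ 8; given |C| = 6 ≤ bound (satisfied).

Check applicability: 2d = 38, n = 34.
2d − n = 4 > 0, so Plotkin applies.
Compute d/(2d−n) = 19/4 ≈ 4.7500.
⌊d/(2d−n)⌋ = 4.
Plotkin bound: M ≤ 2·4 = 8.
Given |C| = 6, check: satisfied.
This |C| is below the Plotkin bound.


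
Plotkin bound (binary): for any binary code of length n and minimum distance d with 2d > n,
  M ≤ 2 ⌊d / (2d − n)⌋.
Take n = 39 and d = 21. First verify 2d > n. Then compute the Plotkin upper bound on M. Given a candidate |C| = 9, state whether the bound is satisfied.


Plotkin bound M ≤ 14; given |C| = 9 ≤ bound (satisfied).

Check applicability: 2d = 42, n = 39.
2d − n = 3 > 0, so Plotkin applies.
Compute d/(2d−n) = 21/3 ≈ 7.0000.
⌊d/(2d−n)⌋ = 7.
Plotkin bound: M ≤ 2·7 = 14.
Given |C| = 9, check: satisfied.
This |C| is below the Plotkin bound.


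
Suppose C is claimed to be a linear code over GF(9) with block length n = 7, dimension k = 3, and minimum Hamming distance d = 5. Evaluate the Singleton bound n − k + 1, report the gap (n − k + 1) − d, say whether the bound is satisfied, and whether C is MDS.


Singleton RHS = n − k + 1 = 5, slack = 0, bound satisfied, MDS.

Singleton bound: d ≤ n − k + 1.
Here n = 7, k = 3, so n − k + 1 = 5.
Given d = 5, check d ≤ 5: YES.
Slack = (n − k + 1) − d = 0.
The code is MDS (slack = 0).
Description: the claimed parameters are [7, 3, 5]_9; such a code would be MDS (meets Singleton bound).


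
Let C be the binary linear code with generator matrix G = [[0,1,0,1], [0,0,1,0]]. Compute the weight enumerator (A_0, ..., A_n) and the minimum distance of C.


Weight distribution: A_0 = 1, A_1 = 1, A_2 = 1, A_3 = 1. Minimum distance d = 1.

Enumerate all 2^2 = 4 messages m ∈ F_2^2.
For each, compute codeword c = mG in F_2^4, then tally its weight.
  m = 00 → c = 0000, weight = 0.
  m = 10 → c = 0101, weight = 2.
  m = 01 → c = 0010, weight = 1.
  m = 11 → c = 0111, weight = 3.
Tally weights:
  weight 0: 1 codewords.
  weight 1: 1 codewords.
  weight 2: 1 codewords.
  weight 3: 1 codewords.
Minimum distance d = smallest w > 0 with A_w > 0 = 1.
Sanity: Σ A_w = 4 = 2^2 = 4 ✓.


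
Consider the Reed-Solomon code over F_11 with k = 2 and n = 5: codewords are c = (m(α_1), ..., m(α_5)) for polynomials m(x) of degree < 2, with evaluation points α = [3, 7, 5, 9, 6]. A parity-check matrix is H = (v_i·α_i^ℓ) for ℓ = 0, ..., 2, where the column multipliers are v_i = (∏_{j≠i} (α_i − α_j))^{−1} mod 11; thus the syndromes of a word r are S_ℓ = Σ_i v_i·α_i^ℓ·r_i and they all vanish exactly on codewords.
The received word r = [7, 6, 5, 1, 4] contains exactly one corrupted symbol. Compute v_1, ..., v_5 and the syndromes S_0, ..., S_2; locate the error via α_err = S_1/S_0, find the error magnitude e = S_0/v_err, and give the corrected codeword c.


S = (6, 9, 8), error at position 2, error magnitude e = 3, c = [7, 3, 5, 1, 4].

Step 1: column multipliers v_i = (∏_{j≠i}(α_i − α_j))^{−1} mod 11.
  i = 1 (α = 3): (3−7)(3−5)(3−9)(3−6) = (−4)·(−2)·(−6)·(−3) = 144 ≡ 1, so v_1 = 1^{−1} = 1 (mod 11).
  i = 2 (α = 7): (7−3)(7−5)(7−9)(7−6) = 4·2·(−2)·1 = −16 ≡ 6, so v_2 = 6^{−1} = 2 (mod 11).
  i = 3 (α = 5): (5−3)(5−7)(5−9)(5−6) = 2·(−2)·(−4)·(−1) = −16 ≡ 6, so v_3 = 6^{−1} = 2 (mod 11).
  i = 4 (α = 9): (9−3)(9−7)(9−5)(9−6) = 6·2·4·3 = 144 ≡ 1, so v_4 = 1^{−1} = 1 (mod 11).
  i = 5 (α = 6): (6−3)(6−7)(6−5)(6−9) = 3·(−1)·1·(−3) = 9 ≡ 9, so v_5 = 9^{−1} = 5 (mod 11).
  v = [1, 2, 2, 1, 5].
Step 2: syndromes of r = [7, 6, 5, 1, 4] (all sums mod 11).
  S_0 = Σ v_i r_i = 1·7 + 2·6 + 2·5 + 1·1 + 5·4 = 50 ≡ 6.
  S_1 = Σ v_i α_i r_i = 1·3·7 + 2·7·6 + 2·5·5 + 1·9·1 + 5·6·4 = 284 ≡ 9.
  α_i^2 mod 11 = [9, 5, 3, 4, 3].
  S_2 = Σ v_i α_i^2 r_i = 1·9·7 + 2·5·6 + 2·3·5 + 1·4·1 + 5·3·4 = 217 ≡ 8.
  S = (6, 9, 8) ≠ 0, so r is not a codeword (an error is present).
Step 3: locate the error. For a single error e at position i, S_ℓ = v_i·e·α_i^ℓ, so α_err = S_1/S_0.
  S_0^{−1} = 6^{−1} = 2 (mod 11), so α_err = 9·2 = 18 ≡ 7 = α_2. Error position i = 2.
  Consistency check: S_2/S_1 = 8·5 = 40 ≡ 7 = α_err ✓ (single-error assumption holds).
Step 4: error magnitude e = S_0/v_2 = S_0·∏_{j≠2}(α_2 − α_j) = 6·6 = 36 ≡ 3 (mod 11).
Step 5: correct position 2: c_2 = r_2 − e = 6 − 3 ≡ 3 (mod 11). Hence c = [7, 3, 5, 1, 4].
  Check: interpolating c through the α_i gives m(x) = 10 + 10·x (degree < 2) with m(α_i) = c_i for every i, so c is indeed a codeword.


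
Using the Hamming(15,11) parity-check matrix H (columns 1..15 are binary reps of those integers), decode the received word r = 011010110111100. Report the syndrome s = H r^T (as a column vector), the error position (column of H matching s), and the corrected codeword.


s = (1, 0, 1, 1)^T, error position = 11, corrected codeword c = 011010110101100

Compute s = H r^T mod 2 one row at a time:
  s_1 = 1 + 0 + 1 + 1 + 1 + 1 + 0 + 0 = 5 ≡ 1 (mod 2).
  s_2 = 0 + 1 + 0 + 1 + 1 + 1 + 0 + 0 = 4 ≡ 0 (mod 2).
  s_3 = 1 + 1 + 0 + 1 + 1 + 1 + 0 + 0 = 5 ≡ 1 (mod 2).
  s_4 = 0 + 1 + 1 + 1 + 0 + 1 + 1 + 0 = 5 ≡ 1 (mod 2).
s = (1, 0, 1, 1)^T — this equals column 11 of H (binary 1011), so error is at position 11.
Correct: flip bit 11 of r = 011010110111100 to get c = 011010110101100.
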